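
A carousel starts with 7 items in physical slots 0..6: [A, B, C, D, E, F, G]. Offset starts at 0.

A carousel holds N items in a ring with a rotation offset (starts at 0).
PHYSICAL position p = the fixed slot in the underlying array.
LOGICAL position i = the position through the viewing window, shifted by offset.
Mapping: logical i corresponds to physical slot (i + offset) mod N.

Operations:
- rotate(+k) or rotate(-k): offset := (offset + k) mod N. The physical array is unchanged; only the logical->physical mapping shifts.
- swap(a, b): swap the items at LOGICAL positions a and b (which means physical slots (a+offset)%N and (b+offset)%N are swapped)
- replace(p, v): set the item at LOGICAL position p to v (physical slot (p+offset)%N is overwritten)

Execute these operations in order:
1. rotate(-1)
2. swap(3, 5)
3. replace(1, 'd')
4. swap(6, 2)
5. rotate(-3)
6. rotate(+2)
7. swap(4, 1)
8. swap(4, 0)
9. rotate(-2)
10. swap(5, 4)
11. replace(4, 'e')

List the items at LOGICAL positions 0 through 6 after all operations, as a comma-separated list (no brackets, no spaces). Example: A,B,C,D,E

Answer: D,C,G,E,e,d,B

Derivation:
After op 1 (rotate(-1)): offset=6, physical=[A,B,C,D,E,F,G], logical=[G,A,B,C,D,E,F]
After op 2 (swap(3, 5)): offset=6, physical=[A,B,E,D,C,F,G], logical=[G,A,B,E,D,C,F]
After op 3 (replace(1, 'd')): offset=6, physical=[d,B,E,D,C,F,G], logical=[G,d,B,E,D,C,F]
After op 4 (swap(6, 2)): offset=6, physical=[d,F,E,D,C,B,G], logical=[G,d,F,E,D,C,B]
After op 5 (rotate(-3)): offset=3, physical=[d,F,E,D,C,B,G], logical=[D,C,B,G,d,F,E]
After op 6 (rotate(+2)): offset=5, physical=[d,F,E,D,C,B,G], logical=[B,G,d,F,E,D,C]
After op 7 (swap(4, 1)): offset=5, physical=[d,F,G,D,C,B,E], logical=[B,E,d,F,G,D,C]
After op 8 (swap(4, 0)): offset=5, physical=[d,F,B,D,C,G,E], logical=[G,E,d,F,B,D,C]
After op 9 (rotate(-2)): offset=3, physical=[d,F,B,D,C,G,E], logical=[D,C,G,E,d,F,B]
After op 10 (swap(5, 4)): offset=3, physical=[F,d,B,D,C,G,E], logical=[D,C,G,E,F,d,B]
After op 11 (replace(4, 'e')): offset=3, physical=[e,d,B,D,C,G,E], logical=[D,C,G,E,e,d,B]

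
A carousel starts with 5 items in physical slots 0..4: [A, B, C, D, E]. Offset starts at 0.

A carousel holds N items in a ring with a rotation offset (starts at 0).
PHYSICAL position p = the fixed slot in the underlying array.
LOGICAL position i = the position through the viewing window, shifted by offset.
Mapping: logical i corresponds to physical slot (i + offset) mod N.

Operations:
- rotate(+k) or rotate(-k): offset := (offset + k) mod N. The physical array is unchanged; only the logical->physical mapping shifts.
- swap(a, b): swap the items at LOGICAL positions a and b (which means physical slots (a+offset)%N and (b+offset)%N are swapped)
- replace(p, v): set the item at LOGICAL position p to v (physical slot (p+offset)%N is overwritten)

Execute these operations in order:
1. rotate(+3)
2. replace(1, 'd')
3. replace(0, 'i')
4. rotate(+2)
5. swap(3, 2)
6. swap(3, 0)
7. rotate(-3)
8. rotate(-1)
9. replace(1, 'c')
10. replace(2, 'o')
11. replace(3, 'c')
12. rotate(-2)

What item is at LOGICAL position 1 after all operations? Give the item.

After op 1 (rotate(+3)): offset=3, physical=[A,B,C,D,E], logical=[D,E,A,B,C]
After op 2 (replace(1, 'd')): offset=3, physical=[A,B,C,D,d], logical=[D,d,A,B,C]
After op 3 (replace(0, 'i')): offset=3, physical=[A,B,C,i,d], logical=[i,d,A,B,C]
After op 4 (rotate(+2)): offset=0, physical=[A,B,C,i,d], logical=[A,B,C,i,d]
After op 5 (swap(3, 2)): offset=0, physical=[A,B,i,C,d], logical=[A,B,i,C,d]
After op 6 (swap(3, 0)): offset=0, physical=[C,B,i,A,d], logical=[C,B,i,A,d]
After op 7 (rotate(-3)): offset=2, physical=[C,B,i,A,d], logical=[i,A,d,C,B]
After op 8 (rotate(-1)): offset=1, physical=[C,B,i,A,d], logical=[B,i,A,d,C]
After op 9 (replace(1, 'c')): offset=1, physical=[C,B,c,A,d], logical=[B,c,A,d,C]
After op 10 (replace(2, 'o')): offset=1, physical=[C,B,c,o,d], logical=[B,c,o,d,C]
After op 11 (replace(3, 'c')): offset=1, physical=[C,B,c,o,c], logical=[B,c,o,c,C]
After op 12 (rotate(-2)): offset=4, physical=[C,B,c,o,c], logical=[c,C,B,c,o]

Answer: C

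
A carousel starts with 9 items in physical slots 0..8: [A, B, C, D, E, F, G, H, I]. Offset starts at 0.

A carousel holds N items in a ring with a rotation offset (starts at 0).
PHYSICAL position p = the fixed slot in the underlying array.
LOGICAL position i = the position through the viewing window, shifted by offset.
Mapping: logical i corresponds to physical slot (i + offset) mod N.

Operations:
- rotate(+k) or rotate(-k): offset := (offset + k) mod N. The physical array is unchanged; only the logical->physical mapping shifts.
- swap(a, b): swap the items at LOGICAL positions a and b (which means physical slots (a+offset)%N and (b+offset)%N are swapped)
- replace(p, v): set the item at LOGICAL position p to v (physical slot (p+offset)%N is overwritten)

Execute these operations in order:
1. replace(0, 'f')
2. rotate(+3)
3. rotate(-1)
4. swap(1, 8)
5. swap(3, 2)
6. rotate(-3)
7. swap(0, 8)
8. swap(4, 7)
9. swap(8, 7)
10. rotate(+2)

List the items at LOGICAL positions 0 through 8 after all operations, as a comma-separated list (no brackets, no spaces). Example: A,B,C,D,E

After op 1 (replace(0, 'f')): offset=0, physical=[f,B,C,D,E,F,G,H,I], logical=[f,B,C,D,E,F,G,H,I]
After op 2 (rotate(+3)): offset=3, physical=[f,B,C,D,E,F,G,H,I], logical=[D,E,F,G,H,I,f,B,C]
After op 3 (rotate(-1)): offset=2, physical=[f,B,C,D,E,F,G,H,I], logical=[C,D,E,F,G,H,I,f,B]
After op 4 (swap(1, 8)): offset=2, physical=[f,D,C,B,E,F,G,H,I], logical=[C,B,E,F,G,H,I,f,D]
After op 5 (swap(3, 2)): offset=2, physical=[f,D,C,B,F,E,G,H,I], logical=[C,B,F,E,G,H,I,f,D]
After op 6 (rotate(-3)): offset=8, physical=[f,D,C,B,F,E,G,H,I], logical=[I,f,D,C,B,F,E,G,H]
After op 7 (swap(0, 8)): offset=8, physical=[f,D,C,B,F,E,G,I,H], logical=[H,f,D,C,B,F,E,G,I]
After op 8 (swap(4, 7)): offset=8, physical=[f,D,C,G,F,E,B,I,H], logical=[H,f,D,C,G,F,E,B,I]
After op 9 (swap(8, 7)): offset=8, physical=[f,D,C,G,F,E,I,B,H], logical=[H,f,D,C,G,F,E,I,B]
After op 10 (rotate(+2)): offset=1, physical=[f,D,C,G,F,E,I,B,H], logical=[D,C,G,F,E,I,B,H,f]

Answer: D,C,G,F,E,I,B,H,f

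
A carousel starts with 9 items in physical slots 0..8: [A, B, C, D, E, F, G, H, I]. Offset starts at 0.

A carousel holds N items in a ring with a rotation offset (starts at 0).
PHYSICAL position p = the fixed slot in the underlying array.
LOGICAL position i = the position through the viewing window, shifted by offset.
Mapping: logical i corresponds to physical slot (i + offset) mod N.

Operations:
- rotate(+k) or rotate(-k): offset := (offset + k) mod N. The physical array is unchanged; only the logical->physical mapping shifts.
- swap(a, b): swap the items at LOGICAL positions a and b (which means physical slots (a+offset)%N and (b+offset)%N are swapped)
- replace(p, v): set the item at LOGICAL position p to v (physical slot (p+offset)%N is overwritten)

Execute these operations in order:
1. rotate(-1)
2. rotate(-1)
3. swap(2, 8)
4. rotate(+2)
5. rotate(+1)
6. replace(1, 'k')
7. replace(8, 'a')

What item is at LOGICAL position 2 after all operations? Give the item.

After op 1 (rotate(-1)): offset=8, physical=[A,B,C,D,E,F,G,H,I], logical=[I,A,B,C,D,E,F,G,H]
After op 2 (rotate(-1)): offset=7, physical=[A,B,C,D,E,F,G,H,I], logical=[H,I,A,B,C,D,E,F,G]
After op 3 (swap(2, 8)): offset=7, physical=[G,B,C,D,E,F,A,H,I], logical=[H,I,G,B,C,D,E,F,A]
After op 4 (rotate(+2)): offset=0, physical=[G,B,C,D,E,F,A,H,I], logical=[G,B,C,D,E,F,A,H,I]
After op 5 (rotate(+1)): offset=1, physical=[G,B,C,D,E,F,A,H,I], logical=[B,C,D,E,F,A,H,I,G]
After op 6 (replace(1, 'k')): offset=1, physical=[G,B,k,D,E,F,A,H,I], logical=[B,k,D,E,F,A,H,I,G]
After op 7 (replace(8, 'a')): offset=1, physical=[a,B,k,D,E,F,A,H,I], logical=[B,k,D,E,F,A,H,I,a]

Answer: D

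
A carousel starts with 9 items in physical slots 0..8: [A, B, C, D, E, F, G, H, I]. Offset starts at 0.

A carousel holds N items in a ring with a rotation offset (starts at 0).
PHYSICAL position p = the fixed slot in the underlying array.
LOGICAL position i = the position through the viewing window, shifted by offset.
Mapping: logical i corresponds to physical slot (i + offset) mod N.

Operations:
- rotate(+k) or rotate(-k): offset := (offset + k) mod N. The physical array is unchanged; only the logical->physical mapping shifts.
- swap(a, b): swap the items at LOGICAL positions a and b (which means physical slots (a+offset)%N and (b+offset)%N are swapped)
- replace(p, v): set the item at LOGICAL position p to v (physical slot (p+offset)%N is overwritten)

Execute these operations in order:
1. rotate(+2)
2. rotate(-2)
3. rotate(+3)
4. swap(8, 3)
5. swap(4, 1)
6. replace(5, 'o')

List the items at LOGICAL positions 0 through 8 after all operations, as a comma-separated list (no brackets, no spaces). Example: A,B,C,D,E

After op 1 (rotate(+2)): offset=2, physical=[A,B,C,D,E,F,G,H,I], logical=[C,D,E,F,G,H,I,A,B]
After op 2 (rotate(-2)): offset=0, physical=[A,B,C,D,E,F,G,H,I], logical=[A,B,C,D,E,F,G,H,I]
After op 3 (rotate(+3)): offset=3, physical=[A,B,C,D,E,F,G,H,I], logical=[D,E,F,G,H,I,A,B,C]
After op 4 (swap(8, 3)): offset=3, physical=[A,B,G,D,E,F,C,H,I], logical=[D,E,F,C,H,I,A,B,G]
After op 5 (swap(4, 1)): offset=3, physical=[A,B,G,D,H,F,C,E,I], logical=[D,H,F,C,E,I,A,B,G]
After op 6 (replace(5, 'o')): offset=3, physical=[A,B,G,D,H,F,C,E,o], logical=[D,H,F,C,E,o,A,B,G]

Answer: D,H,F,C,E,o,A,B,G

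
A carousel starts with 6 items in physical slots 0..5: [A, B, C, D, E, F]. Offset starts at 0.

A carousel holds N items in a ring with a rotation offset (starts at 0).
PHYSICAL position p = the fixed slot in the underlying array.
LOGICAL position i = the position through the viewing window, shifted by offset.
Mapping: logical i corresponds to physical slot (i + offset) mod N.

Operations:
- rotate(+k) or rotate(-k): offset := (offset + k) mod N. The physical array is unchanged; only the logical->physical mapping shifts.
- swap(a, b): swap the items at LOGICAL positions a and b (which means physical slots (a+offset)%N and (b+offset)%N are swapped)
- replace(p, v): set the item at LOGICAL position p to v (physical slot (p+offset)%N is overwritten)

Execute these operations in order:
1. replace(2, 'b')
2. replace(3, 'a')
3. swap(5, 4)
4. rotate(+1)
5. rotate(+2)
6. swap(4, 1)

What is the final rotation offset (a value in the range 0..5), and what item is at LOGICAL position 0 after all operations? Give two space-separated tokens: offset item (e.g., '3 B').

Answer: 3 a

Derivation:
After op 1 (replace(2, 'b')): offset=0, physical=[A,B,b,D,E,F], logical=[A,B,b,D,E,F]
After op 2 (replace(3, 'a')): offset=0, physical=[A,B,b,a,E,F], logical=[A,B,b,a,E,F]
After op 3 (swap(5, 4)): offset=0, physical=[A,B,b,a,F,E], logical=[A,B,b,a,F,E]
After op 4 (rotate(+1)): offset=1, physical=[A,B,b,a,F,E], logical=[B,b,a,F,E,A]
After op 5 (rotate(+2)): offset=3, physical=[A,B,b,a,F,E], logical=[a,F,E,A,B,b]
After op 6 (swap(4, 1)): offset=3, physical=[A,F,b,a,B,E], logical=[a,B,E,A,F,b]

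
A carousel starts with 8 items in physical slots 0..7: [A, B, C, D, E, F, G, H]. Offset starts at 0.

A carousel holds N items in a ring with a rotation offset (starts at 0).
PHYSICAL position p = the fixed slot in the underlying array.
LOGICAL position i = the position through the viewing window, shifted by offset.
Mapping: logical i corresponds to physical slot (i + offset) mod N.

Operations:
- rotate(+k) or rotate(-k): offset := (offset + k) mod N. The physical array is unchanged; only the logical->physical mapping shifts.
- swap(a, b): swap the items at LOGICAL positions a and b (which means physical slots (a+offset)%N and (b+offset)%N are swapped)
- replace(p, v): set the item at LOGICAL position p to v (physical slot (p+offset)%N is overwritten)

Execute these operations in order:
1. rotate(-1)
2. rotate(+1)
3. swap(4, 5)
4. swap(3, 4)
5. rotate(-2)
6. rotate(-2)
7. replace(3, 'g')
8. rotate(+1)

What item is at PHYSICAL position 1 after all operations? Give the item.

Answer: B

Derivation:
After op 1 (rotate(-1)): offset=7, physical=[A,B,C,D,E,F,G,H], logical=[H,A,B,C,D,E,F,G]
After op 2 (rotate(+1)): offset=0, physical=[A,B,C,D,E,F,G,H], logical=[A,B,C,D,E,F,G,H]
After op 3 (swap(4, 5)): offset=0, physical=[A,B,C,D,F,E,G,H], logical=[A,B,C,D,F,E,G,H]
After op 4 (swap(3, 4)): offset=0, physical=[A,B,C,F,D,E,G,H], logical=[A,B,C,F,D,E,G,H]
After op 5 (rotate(-2)): offset=6, physical=[A,B,C,F,D,E,G,H], logical=[G,H,A,B,C,F,D,E]
After op 6 (rotate(-2)): offset=4, physical=[A,B,C,F,D,E,G,H], logical=[D,E,G,H,A,B,C,F]
After op 7 (replace(3, 'g')): offset=4, physical=[A,B,C,F,D,E,G,g], logical=[D,E,G,g,A,B,C,F]
After op 8 (rotate(+1)): offset=5, physical=[A,B,C,F,D,E,G,g], logical=[E,G,g,A,B,C,F,D]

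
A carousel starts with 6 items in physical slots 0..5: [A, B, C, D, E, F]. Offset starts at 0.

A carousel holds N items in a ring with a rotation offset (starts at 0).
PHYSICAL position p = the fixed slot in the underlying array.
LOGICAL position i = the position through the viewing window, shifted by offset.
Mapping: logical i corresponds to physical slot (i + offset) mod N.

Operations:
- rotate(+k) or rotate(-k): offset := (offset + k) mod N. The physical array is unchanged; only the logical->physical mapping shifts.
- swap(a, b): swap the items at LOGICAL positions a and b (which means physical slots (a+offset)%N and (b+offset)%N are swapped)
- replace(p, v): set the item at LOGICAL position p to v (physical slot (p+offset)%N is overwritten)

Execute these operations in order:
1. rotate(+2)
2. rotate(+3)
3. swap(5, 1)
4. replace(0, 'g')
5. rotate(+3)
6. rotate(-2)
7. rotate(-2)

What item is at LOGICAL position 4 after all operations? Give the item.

Answer: C

Derivation:
After op 1 (rotate(+2)): offset=2, physical=[A,B,C,D,E,F], logical=[C,D,E,F,A,B]
After op 2 (rotate(+3)): offset=5, physical=[A,B,C,D,E,F], logical=[F,A,B,C,D,E]
After op 3 (swap(5, 1)): offset=5, physical=[E,B,C,D,A,F], logical=[F,E,B,C,D,A]
After op 4 (replace(0, 'g')): offset=5, physical=[E,B,C,D,A,g], logical=[g,E,B,C,D,A]
After op 5 (rotate(+3)): offset=2, physical=[E,B,C,D,A,g], logical=[C,D,A,g,E,B]
After op 6 (rotate(-2)): offset=0, physical=[E,B,C,D,A,g], logical=[E,B,C,D,A,g]
After op 7 (rotate(-2)): offset=4, physical=[E,B,C,D,A,g], logical=[A,g,E,B,C,D]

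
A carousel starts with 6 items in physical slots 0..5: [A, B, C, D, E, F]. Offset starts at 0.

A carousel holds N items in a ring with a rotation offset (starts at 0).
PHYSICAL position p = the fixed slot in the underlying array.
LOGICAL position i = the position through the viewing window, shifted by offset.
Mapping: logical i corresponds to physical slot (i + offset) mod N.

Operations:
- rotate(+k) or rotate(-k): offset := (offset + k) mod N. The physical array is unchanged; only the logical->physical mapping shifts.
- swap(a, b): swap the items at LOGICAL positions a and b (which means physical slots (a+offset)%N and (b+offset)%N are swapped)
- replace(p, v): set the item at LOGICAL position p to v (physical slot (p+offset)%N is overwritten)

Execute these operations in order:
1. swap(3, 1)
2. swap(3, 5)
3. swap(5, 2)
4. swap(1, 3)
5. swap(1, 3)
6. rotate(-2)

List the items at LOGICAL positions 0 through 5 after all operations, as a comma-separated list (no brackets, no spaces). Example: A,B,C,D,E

Answer: E,C,A,D,B,F

Derivation:
After op 1 (swap(3, 1)): offset=0, physical=[A,D,C,B,E,F], logical=[A,D,C,B,E,F]
After op 2 (swap(3, 5)): offset=0, physical=[A,D,C,F,E,B], logical=[A,D,C,F,E,B]
After op 3 (swap(5, 2)): offset=0, physical=[A,D,B,F,E,C], logical=[A,D,B,F,E,C]
After op 4 (swap(1, 3)): offset=0, physical=[A,F,B,D,E,C], logical=[A,F,B,D,E,C]
After op 5 (swap(1, 3)): offset=0, physical=[A,D,B,F,E,C], logical=[A,D,B,F,E,C]
After op 6 (rotate(-2)): offset=4, physical=[A,D,B,F,E,C], logical=[E,C,A,D,B,F]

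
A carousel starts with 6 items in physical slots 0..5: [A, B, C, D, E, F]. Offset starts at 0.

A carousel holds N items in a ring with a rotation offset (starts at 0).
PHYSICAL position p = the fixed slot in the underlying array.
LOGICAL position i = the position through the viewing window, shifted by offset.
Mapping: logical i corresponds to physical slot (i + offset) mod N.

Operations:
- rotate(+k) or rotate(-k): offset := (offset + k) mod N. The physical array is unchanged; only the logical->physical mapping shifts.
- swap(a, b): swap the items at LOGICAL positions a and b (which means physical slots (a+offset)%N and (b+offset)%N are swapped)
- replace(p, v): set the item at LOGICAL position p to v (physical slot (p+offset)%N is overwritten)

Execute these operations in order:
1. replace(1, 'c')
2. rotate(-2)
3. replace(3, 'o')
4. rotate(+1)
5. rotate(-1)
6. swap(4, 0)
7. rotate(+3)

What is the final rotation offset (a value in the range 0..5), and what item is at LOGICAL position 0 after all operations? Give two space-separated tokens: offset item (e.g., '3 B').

Answer: 1 o

Derivation:
After op 1 (replace(1, 'c')): offset=0, physical=[A,c,C,D,E,F], logical=[A,c,C,D,E,F]
After op 2 (rotate(-2)): offset=4, physical=[A,c,C,D,E,F], logical=[E,F,A,c,C,D]
After op 3 (replace(3, 'o')): offset=4, physical=[A,o,C,D,E,F], logical=[E,F,A,o,C,D]
After op 4 (rotate(+1)): offset=5, physical=[A,o,C,D,E,F], logical=[F,A,o,C,D,E]
After op 5 (rotate(-1)): offset=4, physical=[A,o,C,D,E,F], logical=[E,F,A,o,C,D]
After op 6 (swap(4, 0)): offset=4, physical=[A,o,E,D,C,F], logical=[C,F,A,o,E,D]
After op 7 (rotate(+3)): offset=1, physical=[A,o,E,D,C,F], logical=[o,E,D,C,F,A]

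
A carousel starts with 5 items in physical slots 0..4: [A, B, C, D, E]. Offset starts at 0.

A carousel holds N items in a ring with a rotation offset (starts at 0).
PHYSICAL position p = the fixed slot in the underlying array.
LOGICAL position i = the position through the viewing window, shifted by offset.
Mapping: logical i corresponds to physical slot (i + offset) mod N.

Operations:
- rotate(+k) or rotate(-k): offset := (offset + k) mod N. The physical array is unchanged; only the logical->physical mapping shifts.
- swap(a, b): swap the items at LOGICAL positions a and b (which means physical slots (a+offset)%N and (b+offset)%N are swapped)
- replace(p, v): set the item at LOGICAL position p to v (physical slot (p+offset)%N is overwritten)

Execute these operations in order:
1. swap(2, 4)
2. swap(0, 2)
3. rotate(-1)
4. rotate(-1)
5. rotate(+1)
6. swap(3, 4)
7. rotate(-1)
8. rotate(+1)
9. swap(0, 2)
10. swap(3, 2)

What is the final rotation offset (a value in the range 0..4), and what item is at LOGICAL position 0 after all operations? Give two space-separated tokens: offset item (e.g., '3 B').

After op 1 (swap(2, 4)): offset=0, physical=[A,B,E,D,C], logical=[A,B,E,D,C]
After op 2 (swap(0, 2)): offset=0, physical=[E,B,A,D,C], logical=[E,B,A,D,C]
After op 3 (rotate(-1)): offset=4, physical=[E,B,A,D,C], logical=[C,E,B,A,D]
After op 4 (rotate(-1)): offset=3, physical=[E,B,A,D,C], logical=[D,C,E,B,A]
After op 5 (rotate(+1)): offset=4, physical=[E,B,A,D,C], logical=[C,E,B,A,D]
After op 6 (swap(3, 4)): offset=4, physical=[E,B,D,A,C], logical=[C,E,B,D,A]
After op 7 (rotate(-1)): offset=3, physical=[E,B,D,A,C], logical=[A,C,E,B,D]
After op 8 (rotate(+1)): offset=4, physical=[E,B,D,A,C], logical=[C,E,B,D,A]
After op 9 (swap(0, 2)): offset=4, physical=[E,C,D,A,B], logical=[B,E,C,D,A]
After op 10 (swap(3, 2)): offset=4, physical=[E,D,C,A,B], logical=[B,E,D,C,A]

Answer: 4 B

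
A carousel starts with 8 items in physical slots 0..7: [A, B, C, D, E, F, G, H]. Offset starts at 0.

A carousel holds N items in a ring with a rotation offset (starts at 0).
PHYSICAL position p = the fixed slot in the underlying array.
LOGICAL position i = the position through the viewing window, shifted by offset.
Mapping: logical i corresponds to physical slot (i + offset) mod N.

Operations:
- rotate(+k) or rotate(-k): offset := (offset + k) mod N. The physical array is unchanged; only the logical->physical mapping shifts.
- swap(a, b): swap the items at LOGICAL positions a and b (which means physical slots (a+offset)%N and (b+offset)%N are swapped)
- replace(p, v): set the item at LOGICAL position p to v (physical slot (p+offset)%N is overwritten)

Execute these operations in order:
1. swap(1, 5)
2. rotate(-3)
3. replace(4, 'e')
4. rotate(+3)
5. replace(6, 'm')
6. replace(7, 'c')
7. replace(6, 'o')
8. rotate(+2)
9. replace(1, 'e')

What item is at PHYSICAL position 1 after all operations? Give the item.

After op 1 (swap(1, 5)): offset=0, physical=[A,F,C,D,E,B,G,H], logical=[A,F,C,D,E,B,G,H]
After op 2 (rotate(-3)): offset=5, physical=[A,F,C,D,E,B,G,H], logical=[B,G,H,A,F,C,D,E]
After op 3 (replace(4, 'e')): offset=5, physical=[A,e,C,D,E,B,G,H], logical=[B,G,H,A,e,C,D,E]
After op 4 (rotate(+3)): offset=0, physical=[A,e,C,D,E,B,G,H], logical=[A,e,C,D,E,B,G,H]
After op 5 (replace(6, 'm')): offset=0, physical=[A,e,C,D,E,B,m,H], logical=[A,e,C,D,E,B,m,H]
After op 6 (replace(7, 'c')): offset=0, physical=[A,e,C,D,E,B,m,c], logical=[A,e,C,D,E,B,m,c]
After op 7 (replace(6, 'o')): offset=0, physical=[A,e,C,D,E,B,o,c], logical=[A,e,C,D,E,B,o,c]
After op 8 (rotate(+2)): offset=2, physical=[A,e,C,D,E,B,o,c], logical=[C,D,E,B,o,c,A,e]
After op 9 (replace(1, 'e')): offset=2, physical=[A,e,C,e,E,B,o,c], logical=[C,e,E,B,o,c,A,e]

Answer: e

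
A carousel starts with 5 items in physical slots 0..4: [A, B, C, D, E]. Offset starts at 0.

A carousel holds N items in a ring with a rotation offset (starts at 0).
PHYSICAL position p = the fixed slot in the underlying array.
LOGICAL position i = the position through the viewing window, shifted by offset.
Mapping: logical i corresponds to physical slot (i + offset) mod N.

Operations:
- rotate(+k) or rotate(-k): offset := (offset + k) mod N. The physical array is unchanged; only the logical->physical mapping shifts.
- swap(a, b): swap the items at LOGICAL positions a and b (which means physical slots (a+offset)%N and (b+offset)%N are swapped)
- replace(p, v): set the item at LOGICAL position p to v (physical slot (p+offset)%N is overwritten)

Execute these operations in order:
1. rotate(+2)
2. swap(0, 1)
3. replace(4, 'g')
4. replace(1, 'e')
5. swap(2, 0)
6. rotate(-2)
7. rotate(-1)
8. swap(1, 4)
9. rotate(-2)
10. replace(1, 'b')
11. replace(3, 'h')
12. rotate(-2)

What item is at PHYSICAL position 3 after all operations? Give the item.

After op 1 (rotate(+2)): offset=2, physical=[A,B,C,D,E], logical=[C,D,E,A,B]
After op 2 (swap(0, 1)): offset=2, physical=[A,B,D,C,E], logical=[D,C,E,A,B]
After op 3 (replace(4, 'g')): offset=2, physical=[A,g,D,C,E], logical=[D,C,E,A,g]
After op 4 (replace(1, 'e')): offset=2, physical=[A,g,D,e,E], logical=[D,e,E,A,g]
After op 5 (swap(2, 0)): offset=2, physical=[A,g,E,e,D], logical=[E,e,D,A,g]
After op 6 (rotate(-2)): offset=0, physical=[A,g,E,e,D], logical=[A,g,E,e,D]
After op 7 (rotate(-1)): offset=4, physical=[A,g,E,e,D], logical=[D,A,g,E,e]
After op 8 (swap(1, 4)): offset=4, physical=[e,g,E,A,D], logical=[D,e,g,E,A]
After op 9 (rotate(-2)): offset=2, physical=[e,g,E,A,D], logical=[E,A,D,e,g]
After op 10 (replace(1, 'b')): offset=2, physical=[e,g,E,b,D], logical=[E,b,D,e,g]
After op 11 (replace(3, 'h')): offset=2, physical=[h,g,E,b,D], logical=[E,b,D,h,g]
After op 12 (rotate(-2)): offset=0, physical=[h,g,E,b,D], logical=[h,g,E,b,D]

Answer: b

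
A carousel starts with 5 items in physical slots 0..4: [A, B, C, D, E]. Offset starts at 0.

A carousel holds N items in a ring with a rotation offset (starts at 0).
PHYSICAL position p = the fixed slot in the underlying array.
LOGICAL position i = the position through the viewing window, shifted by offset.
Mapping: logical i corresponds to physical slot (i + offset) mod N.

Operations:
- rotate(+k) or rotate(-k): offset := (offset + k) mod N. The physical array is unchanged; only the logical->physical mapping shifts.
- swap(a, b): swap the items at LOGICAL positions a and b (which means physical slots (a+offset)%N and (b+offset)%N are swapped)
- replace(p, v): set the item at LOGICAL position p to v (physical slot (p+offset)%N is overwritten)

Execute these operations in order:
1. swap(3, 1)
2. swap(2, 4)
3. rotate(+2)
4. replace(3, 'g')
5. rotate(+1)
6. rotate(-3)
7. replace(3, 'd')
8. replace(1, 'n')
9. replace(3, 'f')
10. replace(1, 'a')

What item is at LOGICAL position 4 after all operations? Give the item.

Answer: C

Derivation:
After op 1 (swap(3, 1)): offset=0, physical=[A,D,C,B,E], logical=[A,D,C,B,E]
After op 2 (swap(2, 4)): offset=0, physical=[A,D,E,B,C], logical=[A,D,E,B,C]
After op 3 (rotate(+2)): offset=2, physical=[A,D,E,B,C], logical=[E,B,C,A,D]
After op 4 (replace(3, 'g')): offset=2, physical=[g,D,E,B,C], logical=[E,B,C,g,D]
After op 5 (rotate(+1)): offset=3, physical=[g,D,E,B,C], logical=[B,C,g,D,E]
After op 6 (rotate(-3)): offset=0, physical=[g,D,E,B,C], logical=[g,D,E,B,C]
After op 7 (replace(3, 'd')): offset=0, physical=[g,D,E,d,C], logical=[g,D,E,d,C]
After op 8 (replace(1, 'n')): offset=0, physical=[g,n,E,d,C], logical=[g,n,E,d,C]
After op 9 (replace(3, 'f')): offset=0, physical=[g,n,E,f,C], logical=[g,n,E,f,C]
After op 10 (replace(1, 'a')): offset=0, physical=[g,a,E,f,C], logical=[g,a,E,f,C]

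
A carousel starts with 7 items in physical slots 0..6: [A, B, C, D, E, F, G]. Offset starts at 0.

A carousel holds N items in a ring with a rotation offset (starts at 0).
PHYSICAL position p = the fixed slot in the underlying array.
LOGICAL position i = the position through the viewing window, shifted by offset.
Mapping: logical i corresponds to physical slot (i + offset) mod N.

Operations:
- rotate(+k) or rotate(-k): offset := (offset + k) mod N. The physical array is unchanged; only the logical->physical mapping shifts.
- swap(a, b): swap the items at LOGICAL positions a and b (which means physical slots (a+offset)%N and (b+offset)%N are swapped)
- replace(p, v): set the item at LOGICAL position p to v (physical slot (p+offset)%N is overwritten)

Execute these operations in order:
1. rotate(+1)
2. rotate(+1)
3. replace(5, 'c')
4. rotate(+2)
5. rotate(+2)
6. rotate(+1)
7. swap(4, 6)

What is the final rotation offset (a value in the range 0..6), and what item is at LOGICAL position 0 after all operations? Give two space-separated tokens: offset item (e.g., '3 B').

Answer: 0 c

Derivation:
After op 1 (rotate(+1)): offset=1, physical=[A,B,C,D,E,F,G], logical=[B,C,D,E,F,G,A]
After op 2 (rotate(+1)): offset=2, physical=[A,B,C,D,E,F,G], logical=[C,D,E,F,G,A,B]
After op 3 (replace(5, 'c')): offset=2, physical=[c,B,C,D,E,F,G], logical=[C,D,E,F,G,c,B]
After op 4 (rotate(+2)): offset=4, physical=[c,B,C,D,E,F,G], logical=[E,F,G,c,B,C,D]
After op 5 (rotate(+2)): offset=6, physical=[c,B,C,D,E,F,G], logical=[G,c,B,C,D,E,F]
After op 6 (rotate(+1)): offset=0, physical=[c,B,C,D,E,F,G], logical=[c,B,C,D,E,F,G]
After op 7 (swap(4, 6)): offset=0, physical=[c,B,C,D,G,F,E], logical=[c,B,C,D,G,F,E]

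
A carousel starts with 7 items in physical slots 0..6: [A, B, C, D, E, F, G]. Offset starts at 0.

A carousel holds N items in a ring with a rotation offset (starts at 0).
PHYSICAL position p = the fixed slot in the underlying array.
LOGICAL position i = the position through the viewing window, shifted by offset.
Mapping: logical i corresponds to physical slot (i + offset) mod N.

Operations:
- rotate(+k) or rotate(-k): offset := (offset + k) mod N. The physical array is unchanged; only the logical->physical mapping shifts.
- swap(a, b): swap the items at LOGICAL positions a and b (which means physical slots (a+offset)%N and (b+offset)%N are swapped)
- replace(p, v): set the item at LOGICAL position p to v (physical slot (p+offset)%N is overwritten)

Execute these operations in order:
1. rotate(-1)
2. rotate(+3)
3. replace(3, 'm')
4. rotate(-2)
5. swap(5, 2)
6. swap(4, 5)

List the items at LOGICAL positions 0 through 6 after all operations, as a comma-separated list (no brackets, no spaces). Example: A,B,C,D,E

Answer: A,B,m,D,C,E,G

Derivation:
After op 1 (rotate(-1)): offset=6, physical=[A,B,C,D,E,F,G], logical=[G,A,B,C,D,E,F]
After op 2 (rotate(+3)): offset=2, physical=[A,B,C,D,E,F,G], logical=[C,D,E,F,G,A,B]
After op 3 (replace(3, 'm')): offset=2, physical=[A,B,C,D,E,m,G], logical=[C,D,E,m,G,A,B]
After op 4 (rotate(-2)): offset=0, physical=[A,B,C,D,E,m,G], logical=[A,B,C,D,E,m,G]
After op 5 (swap(5, 2)): offset=0, physical=[A,B,m,D,E,C,G], logical=[A,B,m,D,E,C,G]
After op 6 (swap(4, 5)): offset=0, physical=[A,B,m,D,C,E,G], logical=[A,B,m,D,C,E,G]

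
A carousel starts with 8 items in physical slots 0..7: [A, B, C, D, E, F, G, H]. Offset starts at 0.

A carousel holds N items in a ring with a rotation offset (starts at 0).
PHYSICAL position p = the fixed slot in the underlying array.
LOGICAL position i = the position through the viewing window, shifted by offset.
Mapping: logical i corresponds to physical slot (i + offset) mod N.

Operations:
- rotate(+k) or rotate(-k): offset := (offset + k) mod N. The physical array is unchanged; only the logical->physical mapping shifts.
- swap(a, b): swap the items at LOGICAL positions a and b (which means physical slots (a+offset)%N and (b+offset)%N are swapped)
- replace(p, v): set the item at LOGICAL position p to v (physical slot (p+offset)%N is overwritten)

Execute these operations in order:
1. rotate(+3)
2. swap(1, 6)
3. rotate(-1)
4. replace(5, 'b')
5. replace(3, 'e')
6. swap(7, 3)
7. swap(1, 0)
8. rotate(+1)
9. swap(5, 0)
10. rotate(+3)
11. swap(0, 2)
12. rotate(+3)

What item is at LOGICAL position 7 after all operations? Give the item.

After op 1 (rotate(+3)): offset=3, physical=[A,B,C,D,E,F,G,H], logical=[D,E,F,G,H,A,B,C]
After op 2 (swap(1, 6)): offset=3, physical=[A,E,C,D,B,F,G,H], logical=[D,B,F,G,H,A,E,C]
After op 3 (rotate(-1)): offset=2, physical=[A,E,C,D,B,F,G,H], logical=[C,D,B,F,G,H,A,E]
After op 4 (replace(5, 'b')): offset=2, physical=[A,E,C,D,B,F,G,b], logical=[C,D,B,F,G,b,A,E]
After op 5 (replace(3, 'e')): offset=2, physical=[A,E,C,D,B,e,G,b], logical=[C,D,B,e,G,b,A,E]
After op 6 (swap(7, 3)): offset=2, physical=[A,e,C,D,B,E,G,b], logical=[C,D,B,E,G,b,A,e]
After op 7 (swap(1, 0)): offset=2, physical=[A,e,D,C,B,E,G,b], logical=[D,C,B,E,G,b,A,e]
After op 8 (rotate(+1)): offset=3, physical=[A,e,D,C,B,E,G,b], logical=[C,B,E,G,b,A,e,D]
After op 9 (swap(5, 0)): offset=3, physical=[C,e,D,A,B,E,G,b], logical=[A,B,E,G,b,C,e,D]
After op 10 (rotate(+3)): offset=6, physical=[C,e,D,A,B,E,G,b], logical=[G,b,C,e,D,A,B,E]
After op 11 (swap(0, 2)): offset=6, physical=[G,e,D,A,B,E,C,b], logical=[C,b,G,e,D,A,B,E]
After op 12 (rotate(+3)): offset=1, physical=[G,e,D,A,B,E,C,b], logical=[e,D,A,B,E,C,b,G]

Answer: G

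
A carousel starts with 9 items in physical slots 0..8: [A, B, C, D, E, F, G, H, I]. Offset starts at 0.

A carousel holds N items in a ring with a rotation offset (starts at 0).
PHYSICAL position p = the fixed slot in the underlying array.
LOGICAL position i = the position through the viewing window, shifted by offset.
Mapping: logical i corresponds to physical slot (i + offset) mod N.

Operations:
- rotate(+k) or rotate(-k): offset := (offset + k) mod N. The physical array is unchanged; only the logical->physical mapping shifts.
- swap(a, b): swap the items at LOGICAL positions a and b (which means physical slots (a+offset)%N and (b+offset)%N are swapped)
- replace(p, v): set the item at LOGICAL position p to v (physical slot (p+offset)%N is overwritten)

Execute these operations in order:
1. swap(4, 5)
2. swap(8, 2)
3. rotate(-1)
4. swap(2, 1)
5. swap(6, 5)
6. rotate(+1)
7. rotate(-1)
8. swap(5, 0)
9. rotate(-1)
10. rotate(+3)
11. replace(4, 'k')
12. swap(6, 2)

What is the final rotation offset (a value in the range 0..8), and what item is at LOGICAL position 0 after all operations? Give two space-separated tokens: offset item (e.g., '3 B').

After op 1 (swap(4, 5)): offset=0, physical=[A,B,C,D,F,E,G,H,I], logical=[A,B,C,D,F,E,G,H,I]
After op 2 (swap(8, 2)): offset=0, physical=[A,B,I,D,F,E,G,H,C], logical=[A,B,I,D,F,E,G,H,C]
After op 3 (rotate(-1)): offset=8, physical=[A,B,I,D,F,E,G,H,C], logical=[C,A,B,I,D,F,E,G,H]
After op 4 (swap(2, 1)): offset=8, physical=[B,A,I,D,F,E,G,H,C], logical=[C,B,A,I,D,F,E,G,H]
After op 5 (swap(6, 5)): offset=8, physical=[B,A,I,D,E,F,G,H,C], logical=[C,B,A,I,D,E,F,G,H]
After op 6 (rotate(+1)): offset=0, physical=[B,A,I,D,E,F,G,H,C], logical=[B,A,I,D,E,F,G,H,C]
After op 7 (rotate(-1)): offset=8, physical=[B,A,I,D,E,F,G,H,C], logical=[C,B,A,I,D,E,F,G,H]
After op 8 (swap(5, 0)): offset=8, physical=[B,A,I,D,C,F,G,H,E], logical=[E,B,A,I,D,C,F,G,H]
After op 9 (rotate(-1)): offset=7, physical=[B,A,I,D,C,F,G,H,E], logical=[H,E,B,A,I,D,C,F,G]
After op 10 (rotate(+3)): offset=1, physical=[B,A,I,D,C,F,G,H,E], logical=[A,I,D,C,F,G,H,E,B]
After op 11 (replace(4, 'k')): offset=1, physical=[B,A,I,D,C,k,G,H,E], logical=[A,I,D,C,k,G,H,E,B]
After op 12 (swap(6, 2)): offset=1, physical=[B,A,I,H,C,k,G,D,E], logical=[A,I,H,C,k,G,D,E,B]

Answer: 1 A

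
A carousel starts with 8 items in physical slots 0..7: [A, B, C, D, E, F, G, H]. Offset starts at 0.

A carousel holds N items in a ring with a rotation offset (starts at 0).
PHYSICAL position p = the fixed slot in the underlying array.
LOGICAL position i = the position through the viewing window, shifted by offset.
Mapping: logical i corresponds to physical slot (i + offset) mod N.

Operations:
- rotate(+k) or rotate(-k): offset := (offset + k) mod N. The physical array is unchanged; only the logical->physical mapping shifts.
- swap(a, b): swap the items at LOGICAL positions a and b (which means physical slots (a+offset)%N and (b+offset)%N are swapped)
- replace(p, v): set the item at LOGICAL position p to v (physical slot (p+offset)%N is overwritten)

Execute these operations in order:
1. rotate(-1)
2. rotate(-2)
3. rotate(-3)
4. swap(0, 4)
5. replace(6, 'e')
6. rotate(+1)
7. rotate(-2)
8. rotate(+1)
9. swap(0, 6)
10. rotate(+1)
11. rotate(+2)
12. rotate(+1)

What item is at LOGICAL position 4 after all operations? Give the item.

Answer: e

Derivation:
After op 1 (rotate(-1)): offset=7, physical=[A,B,C,D,E,F,G,H], logical=[H,A,B,C,D,E,F,G]
After op 2 (rotate(-2)): offset=5, physical=[A,B,C,D,E,F,G,H], logical=[F,G,H,A,B,C,D,E]
After op 3 (rotate(-3)): offset=2, physical=[A,B,C,D,E,F,G,H], logical=[C,D,E,F,G,H,A,B]
After op 4 (swap(0, 4)): offset=2, physical=[A,B,G,D,E,F,C,H], logical=[G,D,E,F,C,H,A,B]
After op 5 (replace(6, 'e')): offset=2, physical=[e,B,G,D,E,F,C,H], logical=[G,D,E,F,C,H,e,B]
After op 6 (rotate(+1)): offset=3, physical=[e,B,G,D,E,F,C,H], logical=[D,E,F,C,H,e,B,G]
After op 7 (rotate(-2)): offset=1, physical=[e,B,G,D,E,F,C,H], logical=[B,G,D,E,F,C,H,e]
After op 8 (rotate(+1)): offset=2, physical=[e,B,G,D,E,F,C,H], logical=[G,D,E,F,C,H,e,B]
After op 9 (swap(0, 6)): offset=2, physical=[G,B,e,D,E,F,C,H], logical=[e,D,E,F,C,H,G,B]
After op 10 (rotate(+1)): offset=3, physical=[G,B,e,D,E,F,C,H], logical=[D,E,F,C,H,G,B,e]
After op 11 (rotate(+2)): offset=5, physical=[G,B,e,D,E,F,C,H], logical=[F,C,H,G,B,e,D,E]
After op 12 (rotate(+1)): offset=6, physical=[G,B,e,D,E,F,C,H], logical=[C,H,G,B,e,D,E,F]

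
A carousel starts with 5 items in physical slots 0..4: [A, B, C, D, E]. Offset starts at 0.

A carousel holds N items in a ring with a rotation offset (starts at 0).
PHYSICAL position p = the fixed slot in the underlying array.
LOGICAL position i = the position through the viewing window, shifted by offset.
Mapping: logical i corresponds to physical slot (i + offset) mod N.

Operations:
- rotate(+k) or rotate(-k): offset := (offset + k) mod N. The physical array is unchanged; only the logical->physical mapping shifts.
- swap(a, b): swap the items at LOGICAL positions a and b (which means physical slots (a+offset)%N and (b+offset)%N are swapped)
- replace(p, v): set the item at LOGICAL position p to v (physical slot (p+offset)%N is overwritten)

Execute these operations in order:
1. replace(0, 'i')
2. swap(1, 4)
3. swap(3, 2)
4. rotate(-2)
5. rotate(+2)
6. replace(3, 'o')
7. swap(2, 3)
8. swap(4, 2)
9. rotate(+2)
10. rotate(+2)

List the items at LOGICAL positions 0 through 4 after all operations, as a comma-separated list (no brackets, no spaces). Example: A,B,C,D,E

After op 1 (replace(0, 'i')): offset=0, physical=[i,B,C,D,E], logical=[i,B,C,D,E]
After op 2 (swap(1, 4)): offset=0, physical=[i,E,C,D,B], logical=[i,E,C,D,B]
After op 3 (swap(3, 2)): offset=0, physical=[i,E,D,C,B], logical=[i,E,D,C,B]
After op 4 (rotate(-2)): offset=3, physical=[i,E,D,C,B], logical=[C,B,i,E,D]
After op 5 (rotate(+2)): offset=0, physical=[i,E,D,C,B], logical=[i,E,D,C,B]
After op 6 (replace(3, 'o')): offset=0, physical=[i,E,D,o,B], logical=[i,E,D,o,B]
After op 7 (swap(2, 3)): offset=0, physical=[i,E,o,D,B], logical=[i,E,o,D,B]
After op 8 (swap(4, 2)): offset=0, physical=[i,E,B,D,o], logical=[i,E,B,D,o]
After op 9 (rotate(+2)): offset=2, physical=[i,E,B,D,o], logical=[B,D,o,i,E]
After op 10 (rotate(+2)): offset=4, physical=[i,E,B,D,o], logical=[o,i,E,B,D]

Answer: o,i,E,B,D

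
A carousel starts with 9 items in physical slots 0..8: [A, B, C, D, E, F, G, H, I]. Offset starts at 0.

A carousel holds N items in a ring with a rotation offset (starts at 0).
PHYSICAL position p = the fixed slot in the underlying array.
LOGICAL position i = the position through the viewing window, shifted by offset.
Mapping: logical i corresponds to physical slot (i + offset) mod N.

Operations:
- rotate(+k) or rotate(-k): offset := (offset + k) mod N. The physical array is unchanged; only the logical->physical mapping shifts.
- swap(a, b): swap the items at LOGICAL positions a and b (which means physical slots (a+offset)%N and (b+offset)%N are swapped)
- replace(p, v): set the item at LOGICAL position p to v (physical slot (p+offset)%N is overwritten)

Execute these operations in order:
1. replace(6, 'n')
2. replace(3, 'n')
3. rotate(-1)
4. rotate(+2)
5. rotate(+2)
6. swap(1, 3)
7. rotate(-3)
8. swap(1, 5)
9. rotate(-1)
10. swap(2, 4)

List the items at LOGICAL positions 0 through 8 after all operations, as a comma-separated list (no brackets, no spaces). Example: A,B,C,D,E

After op 1 (replace(6, 'n')): offset=0, physical=[A,B,C,D,E,F,n,H,I], logical=[A,B,C,D,E,F,n,H,I]
After op 2 (replace(3, 'n')): offset=0, physical=[A,B,C,n,E,F,n,H,I], logical=[A,B,C,n,E,F,n,H,I]
After op 3 (rotate(-1)): offset=8, physical=[A,B,C,n,E,F,n,H,I], logical=[I,A,B,C,n,E,F,n,H]
After op 4 (rotate(+2)): offset=1, physical=[A,B,C,n,E,F,n,H,I], logical=[B,C,n,E,F,n,H,I,A]
After op 5 (rotate(+2)): offset=3, physical=[A,B,C,n,E,F,n,H,I], logical=[n,E,F,n,H,I,A,B,C]
After op 6 (swap(1, 3)): offset=3, physical=[A,B,C,n,n,F,E,H,I], logical=[n,n,F,E,H,I,A,B,C]
After op 7 (rotate(-3)): offset=0, physical=[A,B,C,n,n,F,E,H,I], logical=[A,B,C,n,n,F,E,H,I]
After op 8 (swap(1, 5)): offset=0, physical=[A,F,C,n,n,B,E,H,I], logical=[A,F,C,n,n,B,E,H,I]
After op 9 (rotate(-1)): offset=8, physical=[A,F,C,n,n,B,E,H,I], logical=[I,A,F,C,n,n,B,E,H]
After op 10 (swap(2, 4)): offset=8, physical=[A,n,C,F,n,B,E,H,I], logical=[I,A,n,C,F,n,B,E,H]

Answer: I,A,n,C,F,n,B,E,H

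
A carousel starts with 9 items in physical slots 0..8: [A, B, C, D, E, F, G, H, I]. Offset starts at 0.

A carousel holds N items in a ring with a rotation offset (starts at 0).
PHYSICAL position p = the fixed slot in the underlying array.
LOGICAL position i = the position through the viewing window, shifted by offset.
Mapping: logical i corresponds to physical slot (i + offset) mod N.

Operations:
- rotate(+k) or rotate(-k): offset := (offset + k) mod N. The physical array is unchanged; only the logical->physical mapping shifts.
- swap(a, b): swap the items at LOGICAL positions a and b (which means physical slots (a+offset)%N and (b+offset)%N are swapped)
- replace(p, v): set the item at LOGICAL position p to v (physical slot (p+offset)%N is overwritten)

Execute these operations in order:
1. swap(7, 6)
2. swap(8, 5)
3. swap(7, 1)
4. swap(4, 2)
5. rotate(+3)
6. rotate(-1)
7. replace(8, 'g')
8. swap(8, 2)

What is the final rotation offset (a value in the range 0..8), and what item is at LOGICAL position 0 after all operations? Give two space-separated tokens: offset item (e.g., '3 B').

Answer: 2 E

Derivation:
After op 1 (swap(7, 6)): offset=0, physical=[A,B,C,D,E,F,H,G,I], logical=[A,B,C,D,E,F,H,G,I]
After op 2 (swap(8, 5)): offset=0, physical=[A,B,C,D,E,I,H,G,F], logical=[A,B,C,D,E,I,H,G,F]
After op 3 (swap(7, 1)): offset=0, physical=[A,G,C,D,E,I,H,B,F], logical=[A,G,C,D,E,I,H,B,F]
After op 4 (swap(4, 2)): offset=0, physical=[A,G,E,D,C,I,H,B,F], logical=[A,G,E,D,C,I,H,B,F]
After op 5 (rotate(+3)): offset=3, physical=[A,G,E,D,C,I,H,B,F], logical=[D,C,I,H,B,F,A,G,E]
After op 6 (rotate(-1)): offset=2, physical=[A,G,E,D,C,I,H,B,F], logical=[E,D,C,I,H,B,F,A,G]
After op 7 (replace(8, 'g')): offset=2, physical=[A,g,E,D,C,I,H,B,F], logical=[E,D,C,I,H,B,F,A,g]
After op 8 (swap(8, 2)): offset=2, physical=[A,C,E,D,g,I,H,B,F], logical=[E,D,g,I,H,B,F,A,C]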